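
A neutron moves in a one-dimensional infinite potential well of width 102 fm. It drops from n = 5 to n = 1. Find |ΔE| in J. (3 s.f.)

|ΔE| = 7.56×10^-14 J

E_1 = h²/(8m_nL²) = 3.149×10^-15 J.
|ΔE| = |5² − 1²|·E_1 = 24·3.149×10^-15 J = 7.56×10^-14 J.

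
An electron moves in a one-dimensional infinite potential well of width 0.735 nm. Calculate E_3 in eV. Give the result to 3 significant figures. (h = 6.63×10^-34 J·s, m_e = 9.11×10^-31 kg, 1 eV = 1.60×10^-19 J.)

E_3 = 6.28 eV

For an infinite well E_n = n²h²/(8m_eL²), so E_1 = h²/(8m_eL²) = (6.63×10^-34)²/(8·9.11×10^-31·(7.35×10^-10 m)²) = 1.116×10^-19 J.
Then E_3 = 3²·E_1 = 9·1.116×10^-19 J = 1.004×10^-18 J.
Converting, E_3 = 1.004×10^-18 J / (1.60×10^-19 J/eV) = 6.28 eV.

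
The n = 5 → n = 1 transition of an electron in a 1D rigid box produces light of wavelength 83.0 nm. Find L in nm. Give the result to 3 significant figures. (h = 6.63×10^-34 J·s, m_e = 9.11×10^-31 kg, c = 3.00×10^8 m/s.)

L = 0.777 nm

The photon carries ΔE = hc/λ = 6.63×10^-34·3.00×10^8/8.30×10^-8 m = 2.396×10^-18 J.
Since ΔE = (5² − 1²)E_1, E_1 = 9.983×10^-20 J, and L = h/√(8m_eE_1) = 7.77×10^-10 m = 0.777 nm.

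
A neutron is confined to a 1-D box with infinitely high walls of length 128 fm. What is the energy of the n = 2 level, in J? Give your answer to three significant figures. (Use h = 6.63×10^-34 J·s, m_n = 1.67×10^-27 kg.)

E_2 = 8.03×10^-15 J

For an infinite well E_n = n²h²/(8m_nL²), so E_1 = h²/(8m_nL²) = (6.63×10^-34)²/(8·1.67×10^-27·(1.28×10^-13 m)²) = 2.008×10^-15 J.
Then E_2 = 2²·E_1 = 4·2.008×10^-15 J = 8.03×10^-15 J.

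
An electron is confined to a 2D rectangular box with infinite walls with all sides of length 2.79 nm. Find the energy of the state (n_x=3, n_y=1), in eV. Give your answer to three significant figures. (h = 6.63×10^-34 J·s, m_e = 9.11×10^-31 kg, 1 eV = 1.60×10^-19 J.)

E = 0.484 eV

For a 2D rectangular well E = (h²/8m_e)·Σ n_i²/L_i² = (6.63×10^-34)²/(8·9.11×10^-31) · [3²/(2.79 nm)² + 1²/(2.79 nm)²].
Evaluating gives E = 7.748×10^-20 J = 0.484 eV.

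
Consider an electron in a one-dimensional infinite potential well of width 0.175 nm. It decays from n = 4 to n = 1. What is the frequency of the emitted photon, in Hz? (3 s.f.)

f = 4.45×10^16 Hz

E_1 = h²/(8m_eL²) = 1.967×10^-18 J and ΔE = (4² − 1²)E_1 = 2.950×10^-17 J.
f = ΔE/h = 2.950×10^-17/6.626×10^-34 = 4.45×10^16 Hz.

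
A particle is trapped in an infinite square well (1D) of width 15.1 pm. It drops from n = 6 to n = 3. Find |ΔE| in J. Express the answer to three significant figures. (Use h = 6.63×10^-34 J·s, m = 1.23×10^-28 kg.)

|ΔE| = 5.29×10^-17 J

E_1 = h²/(8mL²) = 1.959×10^-18 J.
|ΔE| = |6² − 3²|·E_1 = 27·1.959×10^-18 J = 5.29×10^-17 J.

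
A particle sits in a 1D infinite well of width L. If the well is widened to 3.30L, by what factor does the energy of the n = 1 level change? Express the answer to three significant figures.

0.0918

E_n ∝ 1/L², so the energy scales by 1/3.30² = 0.0918.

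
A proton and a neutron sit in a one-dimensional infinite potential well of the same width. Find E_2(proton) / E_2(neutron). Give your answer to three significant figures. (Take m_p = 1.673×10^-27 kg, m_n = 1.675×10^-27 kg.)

1.00

E_n ∝ 1/m at fixed n and L, so the ratio is m_n/m_p = 1.675×10^-27/1.673×10^-27 = 1.00.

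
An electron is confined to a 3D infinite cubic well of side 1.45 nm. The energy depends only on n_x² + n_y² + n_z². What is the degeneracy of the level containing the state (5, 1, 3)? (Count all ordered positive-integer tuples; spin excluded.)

The level has n_x² + n_y² + n_z² = 35. The ordered positive-integer solutions are (1, 3, 5), (1, 5, 3), (3, 1, 5), (3, 5, 1), (5, 1, 3), (5, 3, 1).
That gives 6 states.

degeneracy = 6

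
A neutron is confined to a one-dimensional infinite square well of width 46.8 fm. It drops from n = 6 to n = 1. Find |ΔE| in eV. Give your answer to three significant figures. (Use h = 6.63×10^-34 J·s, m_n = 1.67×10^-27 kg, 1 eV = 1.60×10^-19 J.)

|ΔE| = 3.29×10^6 eV

E_1 = h²/(8m_nL²) = 1.502×10^-14 J.
|ΔE| = |6² − 1²|·E_1 = 35·1.502×10^-14 J = 5.257×10^-13 J = 3.29×10^6 eV.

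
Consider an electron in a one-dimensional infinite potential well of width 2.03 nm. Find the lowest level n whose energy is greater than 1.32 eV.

E_1 = h²/(8m_eL²) = 1.462×10^-20 J = 0.09126 eV.
Need n² > 1.32/0.09126 = 14.46, i.e. n > 3.803.
The smallest integer satisfying this is n = 4.

n = 4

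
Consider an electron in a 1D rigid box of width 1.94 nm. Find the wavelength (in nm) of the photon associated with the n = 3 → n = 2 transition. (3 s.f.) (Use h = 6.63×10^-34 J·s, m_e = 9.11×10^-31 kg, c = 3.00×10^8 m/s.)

E_1 = h²/(8m_eL²) = 1.603×10^-20 J, so ΔE = (3² − 2²)E_1 = 8.015×10^-20 J.
λ = hc/ΔE = (6.63×10^-34·3.00×10^8)/8.015×10^-20 = 2.48×10^-6 m = 2.48×10^3 nm.

λ = 2.48×10^3 nm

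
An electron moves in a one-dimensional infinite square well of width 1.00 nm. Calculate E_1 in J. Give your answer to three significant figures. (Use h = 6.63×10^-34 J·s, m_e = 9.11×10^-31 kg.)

For an infinite well E_n = n²h²/(8m_eL²), so E_1 = h²/(8m_eL²) = (6.63×10^-34)²/(8·9.11×10^-31·(1.00×10^-9 m)²) = 6.031×10^-20 J.

E_1 = 6.03×10^-20 J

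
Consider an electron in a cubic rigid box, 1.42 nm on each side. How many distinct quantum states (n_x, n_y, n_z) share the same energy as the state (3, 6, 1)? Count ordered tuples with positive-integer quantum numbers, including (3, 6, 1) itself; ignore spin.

The level has n_x² + n_y² + n_z² = 46. The ordered positive-integer solutions are (1, 3, 6), (1, 6, 3), (3, 1, 6), (3, 6, 1), (6, 1, 3), (6, 3, 1).
That gives 6 states.

degeneracy = 6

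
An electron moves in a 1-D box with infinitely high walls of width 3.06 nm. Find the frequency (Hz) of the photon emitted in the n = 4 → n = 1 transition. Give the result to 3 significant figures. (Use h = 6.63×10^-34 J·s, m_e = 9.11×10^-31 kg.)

f = 1.46×10^14 Hz

E_1 = h²/(8m_eL²) = 6.441×10^-21 J and ΔE = (4² − 1²)E_1 = 9.662×10^-20 J.
f = ΔE/h = 9.662×10^-20/6.63×10^-34 = 1.46×10^14 Hz.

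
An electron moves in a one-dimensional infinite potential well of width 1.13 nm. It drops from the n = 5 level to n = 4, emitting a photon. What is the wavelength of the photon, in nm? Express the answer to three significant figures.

E_1 = h²/(8m_eL²) = 4.718×10^-20 J, so ΔE = (5² − 4²)E_1 = 4.246×10^-19 J.
λ = hc/ΔE = (6.626×10^-34·2.998×10^8)/4.246×10^-19 = 4.68×10^-7 m = 468 nm.

λ = 468 nm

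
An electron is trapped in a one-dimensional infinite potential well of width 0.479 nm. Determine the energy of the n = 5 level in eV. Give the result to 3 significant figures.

For an infinite well E_n = n²h²/(8m_eL²), so E_1 = h²/(8m_eL²) = (6.626×10^-34)²/(8·9.109×10^-31·(4.79×10^-10 m)²) = 2.626×10^-19 J.
Then E_5 = 5²·E_1 = 25·2.626×10^-19 J = 6.565×10^-18 J.
Converting, E_5 = 6.565×10^-18 J / (1.602×10^-19 J/eV) = 41.0 eV.

E_5 = 41.0 eV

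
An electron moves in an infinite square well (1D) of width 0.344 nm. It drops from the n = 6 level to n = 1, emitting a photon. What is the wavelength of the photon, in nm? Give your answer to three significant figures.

λ = 11.1 nm

E_1 = h²/(8m_eL²) = 5.091×10^-19 J, so ΔE = (6² − 1²)E_1 = 1.782×10^-17 J.
λ = hc/ΔE = (6.626×10^-34·2.998×10^8)/1.782×10^-17 = 1.11×10^-8 m = 11.1 nm.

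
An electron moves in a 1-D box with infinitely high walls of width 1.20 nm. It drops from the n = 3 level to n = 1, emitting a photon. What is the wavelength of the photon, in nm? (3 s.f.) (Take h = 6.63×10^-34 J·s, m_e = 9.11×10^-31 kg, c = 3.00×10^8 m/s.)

λ = 594 nm

E_1 = h²/(8m_eL²) = 4.188×10^-20 J, so ΔE = (3² − 1²)E_1 = 3.350×10^-19 J.
λ = hc/ΔE = (6.63×10^-34·3.00×10^8)/3.350×10^-19 = 5.94×10^-7 m = 594 nm.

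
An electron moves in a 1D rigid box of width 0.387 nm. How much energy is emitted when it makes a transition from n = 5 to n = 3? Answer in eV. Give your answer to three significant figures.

|ΔE| = 40.2 eV

E_1 = h²/(8m_eL²) = 4.023×10^-19 J.
|ΔE| = |5² − 3²|·E_1 = 16·4.023×10^-19 J = 6.437×10^-18 J = 40.2 eV.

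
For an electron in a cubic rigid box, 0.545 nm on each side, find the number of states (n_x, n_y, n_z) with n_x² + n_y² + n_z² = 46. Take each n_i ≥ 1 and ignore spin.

The level has n_x² + n_y² + n_z² = 46. The ordered positive-integer solutions are (1, 3, 6), (1, 6, 3), (3, 1, 6), (3, 6, 1), (6, 1, 3), (6, 3, 1).
That gives 6 states.

degeneracy = 6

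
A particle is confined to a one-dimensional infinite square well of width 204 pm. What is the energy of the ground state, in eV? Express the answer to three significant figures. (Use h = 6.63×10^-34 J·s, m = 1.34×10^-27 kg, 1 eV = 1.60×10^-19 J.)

E_1 = 0.00616 eV

For an infinite well E_n = n²h²/(8mL²), so E_1 = h²/(8mL²) = (6.63×10^-34)²/(8·1.34×10^-27·(2.04×10^-10 m)²) = 9.853×10^-22 J.
Converting, E_1 = 9.853×10^-22 J / (1.60×10^-19 J/eV) = 0.00616 eV.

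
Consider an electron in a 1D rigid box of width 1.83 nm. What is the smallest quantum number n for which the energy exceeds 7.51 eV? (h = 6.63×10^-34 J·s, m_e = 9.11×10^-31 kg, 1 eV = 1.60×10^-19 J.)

E_1 = h²/(8m_eL²) = 1.801×10^-20 J = 0.1126 eV.
Need n² > 7.51/0.1126 = 66.70, i.e. n > 8.167.
The smallest integer satisfying this is n = 9.

n = 9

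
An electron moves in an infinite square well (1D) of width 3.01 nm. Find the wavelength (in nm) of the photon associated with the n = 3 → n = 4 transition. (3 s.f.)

E_1 = h²/(8m_eL²) = 6.650×10^-21 J, so ΔE = (4² − 3²)E_1 = 4.655×10^-20 J.
λ = hc/ΔE = (6.626×10^-34·2.998×10^8)/4.655×10^-20 = 4.27×10^-6 m = 4.27×10^3 nm.

λ = 4.27×10^3 nm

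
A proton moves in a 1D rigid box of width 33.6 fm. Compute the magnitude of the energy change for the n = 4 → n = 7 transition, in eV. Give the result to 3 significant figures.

E_1 = h²/(8m_pL²) = 2.906×10^-14 J.
|ΔE| = |4² − 7²|·E_1 = 33·2.906×10^-14 J = 9.590×10^-13 J = 5.99×10^6 eV.

|ΔE| = 5.99×10^6 eV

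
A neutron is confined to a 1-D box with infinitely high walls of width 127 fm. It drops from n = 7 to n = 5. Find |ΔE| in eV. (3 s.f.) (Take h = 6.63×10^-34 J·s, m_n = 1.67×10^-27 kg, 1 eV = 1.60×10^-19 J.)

|ΔE| = 3.06×10^5 eV

E_1 = h²/(8m_nL²) = 2.040×10^-15 J.
|ΔE| = |7² − 5²|·E_1 = 24·2.040×10^-15 J = 4.896×10^-14 J = 3.06×10^5 eV.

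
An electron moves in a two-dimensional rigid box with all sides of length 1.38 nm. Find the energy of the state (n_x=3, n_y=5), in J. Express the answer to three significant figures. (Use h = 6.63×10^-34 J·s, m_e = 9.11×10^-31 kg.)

For a 2D rectangular well E = (h²/8m_e)·Σ n_i²/L_i² = (6.63×10^-34)²/(8·9.11×10^-31) · [3²/(1.38 nm)² + 5²/(1.38 nm)²].
Evaluating gives E = 1.08×10^-18 J.

E = 1.08×10^-18 J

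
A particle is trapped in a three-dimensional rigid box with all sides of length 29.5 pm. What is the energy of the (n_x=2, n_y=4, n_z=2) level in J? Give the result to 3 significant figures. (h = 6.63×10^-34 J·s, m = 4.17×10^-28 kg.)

E = 3.63×10^-18 J

For a 3D rectangular well E = (h²/8m)·Σ n_i²/L_i² = (6.63×10^-34)²/(8·4.17×10^-28) · [2²/(29.5 pm)² + 4²/(29.5 pm)² + 2²/(29.5 pm)²].
Evaluating gives E = 3.63×10^-18 J.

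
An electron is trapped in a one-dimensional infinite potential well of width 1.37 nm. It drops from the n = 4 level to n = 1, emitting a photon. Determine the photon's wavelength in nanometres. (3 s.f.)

E_1 = h²/(8m_eL²) = 3.210×10^-20 J, so ΔE = (4² − 1²)E_1 = 4.815×10^-19 J.
λ = hc/ΔE = (6.626×10^-34·2.998×10^8)/4.815×10^-19 = 4.13×10^-7 m = 413 nm.

λ = 413 nm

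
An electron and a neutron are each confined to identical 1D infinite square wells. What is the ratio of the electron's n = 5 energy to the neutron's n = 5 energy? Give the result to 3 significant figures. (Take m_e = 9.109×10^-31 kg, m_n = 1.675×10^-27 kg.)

1.84×10^3

E_n ∝ 1/m at fixed n and L, so the ratio is m_n/m_e = 1.675×10^-27/9.109×10^-31 = 1.84×10^3.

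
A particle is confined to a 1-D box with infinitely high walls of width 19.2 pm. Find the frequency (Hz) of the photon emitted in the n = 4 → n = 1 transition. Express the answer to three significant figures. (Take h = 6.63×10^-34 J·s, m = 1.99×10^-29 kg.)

f = 1.69×10^17 Hz

E_1 = h²/(8mL²) = 7.490×10^-18 J and ΔE = (4² − 1²)E_1 = 1.123×10^-16 J.
f = ΔE/h = 1.123×10^-16/6.63×10^-34 = 1.69×10^17 Hz.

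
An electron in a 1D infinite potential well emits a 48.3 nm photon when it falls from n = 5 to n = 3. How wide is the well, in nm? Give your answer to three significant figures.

The photon carries ΔE = hc/λ = 6.626×10^-34·2.998×10^8/4.83×10^-8 m = 4.113×10^-18 J.
Since ΔE = (5² − 3²)E_1, E_1 = 2.571×10^-19 J, and L = h/√(8m_eE_1) = 4.84×10^-10 m = 0.484 nm.

L = 0.484 nm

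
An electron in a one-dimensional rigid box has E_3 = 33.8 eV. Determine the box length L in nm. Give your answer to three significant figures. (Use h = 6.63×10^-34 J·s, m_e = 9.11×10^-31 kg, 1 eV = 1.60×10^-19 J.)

From E_n = n²h²/(8m_eL²), L = n·h/√(8m_eE_n).
E_3 = 33.8 eV = 5.408×10^-18 J, so L = 3·6.63×10^-34/√(8·9.11×10^-31·5.408×10^-18) = 3.17×10^-10 m = 0.317 nm.

L = 0.317 nm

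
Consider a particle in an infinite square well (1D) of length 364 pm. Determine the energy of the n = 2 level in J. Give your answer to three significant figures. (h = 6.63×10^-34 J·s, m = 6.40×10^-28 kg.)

For an infinite well E_n = n²h²/(8mL²), so E_1 = h²/(8mL²) = (6.63×10^-34)²/(8·6.40×10^-28·(3.64×10^-10 m)²) = 6.480×10^-22 J.
Then E_2 = 2²·E_1 = 4·6.480×10^-22 J = 2.59×10^-21 J.

E_2 = 2.59×10^-21 J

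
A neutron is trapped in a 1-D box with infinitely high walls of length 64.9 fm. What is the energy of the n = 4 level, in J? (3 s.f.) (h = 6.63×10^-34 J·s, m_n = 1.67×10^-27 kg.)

E_4 = 1.25×10^-13 J

For an infinite well E_n = n²h²/(8m_nL²), so E_1 = h²/(8m_nL²) = (6.63×10^-34)²/(8·1.67×10^-27·(6.49×10^-14 m)²) = 7.811×10^-15 J.
Then E_4 = 4²·E_1 = 16·7.811×10^-15 J = 1.25×10^-13 J.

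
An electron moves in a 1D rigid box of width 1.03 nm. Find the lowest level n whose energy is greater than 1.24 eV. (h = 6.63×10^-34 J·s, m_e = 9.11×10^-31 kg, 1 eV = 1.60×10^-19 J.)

E_1 = h²/(8m_eL²) = 5.685×10^-20 J = 0.3553 eV.
Need n² > 1.24/0.3553 = 3.490, i.e. n > 1.868.
The smallest integer satisfying this is n = 2.

n = 2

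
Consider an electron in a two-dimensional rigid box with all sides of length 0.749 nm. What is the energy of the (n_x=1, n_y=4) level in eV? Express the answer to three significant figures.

For a 2D rectangular well E = (h²/8m_e)·Σ n_i²/L_i² = (6.626×10^-34)²/(8·9.109×10^-31) · [1²/(0.749 nm)² + 4²/(0.749 nm)²].
Evaluating gives E = 1.826×10^-18 J = 11.4 eV.

E = 11.4 eV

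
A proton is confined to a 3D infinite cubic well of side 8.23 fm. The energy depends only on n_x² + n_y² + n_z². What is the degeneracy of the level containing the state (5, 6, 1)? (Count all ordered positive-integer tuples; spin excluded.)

degeneracy = 12

The level has n_x² + n_y² + n_z² = 62. The ordered positive-integer solutions are (1, 5, 6), (1, 6, 5), (2, 3, 7), (2, 7, 3), (3, 2, 7), (3, 7, 2), (5, 1, 6), (5, 6, 1), (6, 1, 5), (6, 5, 1), (7, 2, 3), (7, 3, 2).
That gives 12 states.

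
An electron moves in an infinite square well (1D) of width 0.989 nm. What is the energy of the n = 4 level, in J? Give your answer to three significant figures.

For an infinite well E_n = n²h²/(8m_eL²), so E_1 = h²/(8m_eL²) = (6.626×10^-34)²/(8·9.109×10^-31·(9.89×10^-10 m)²) = 6.160×10^-20 J.
Then E_4 = 4²·E_1 = 16·6.160×10^-20 J = 9.86×10^-19 J.

E_4 = 9.86×10^-19 J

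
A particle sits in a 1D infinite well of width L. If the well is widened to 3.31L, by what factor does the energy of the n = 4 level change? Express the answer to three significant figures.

0.0913

E_n ∝ 1/L², so the energy scales by 1/3.31² = 0.0913.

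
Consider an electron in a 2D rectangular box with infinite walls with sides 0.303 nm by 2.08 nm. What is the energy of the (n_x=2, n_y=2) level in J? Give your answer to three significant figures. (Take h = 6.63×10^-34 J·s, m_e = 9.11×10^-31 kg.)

For a 2D rectangular well E = (h²/8m_e)·Σ n_i²/L_i² = (6.63×10^-34)²/(8·9.11×10^-31) · [2²/(0.303 nm)² + 2²/(2.08 nm)²].
Evaluating gives E = 2.68×10^-18 J.

E = 2.68×10^-18 J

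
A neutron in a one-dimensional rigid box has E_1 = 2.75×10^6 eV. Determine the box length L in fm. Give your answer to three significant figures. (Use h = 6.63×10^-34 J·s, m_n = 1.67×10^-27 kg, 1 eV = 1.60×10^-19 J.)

L = 8.65 fm

From E_n = n²h²/(8m_nL²), L = n·h/√(8m_nE_n).
E_1 = 2.75×10^6 eV = 4.400×10^-13 J, so L = 1·6.63×10^-34/√(8·1.67×10^-27·4.400×10^-13) = 8.65×10^-15 m = 8.65 fm.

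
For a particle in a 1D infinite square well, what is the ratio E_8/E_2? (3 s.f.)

16.0

E_n ∝ n², so E_8/E_2 = 8²/2² = 64/4 = 16.0.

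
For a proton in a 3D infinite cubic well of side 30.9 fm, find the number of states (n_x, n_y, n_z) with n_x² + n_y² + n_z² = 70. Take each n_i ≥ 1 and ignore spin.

The level has n_x² + n_y² + n_z² = 70. The ordered positive-integer solutions are (3, 5, 6), (3, 6, 5), (5, 3, 6), (5, 6, 3), (6, 3, 5), (6, 5, 3).
That gives 6 states.

degeneracy = 6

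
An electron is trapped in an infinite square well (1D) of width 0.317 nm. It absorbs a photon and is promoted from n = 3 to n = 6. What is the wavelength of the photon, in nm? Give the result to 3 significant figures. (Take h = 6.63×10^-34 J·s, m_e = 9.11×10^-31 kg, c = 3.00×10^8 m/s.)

λ = 12.3 nm

E_1 = h²/(8m_eL²) = 6.002×10^-19 J, so ΔE = (6² − 3²)E_1 = 1.621×10^-17 J.
λ = hc/ΔE = (6.63×10^-34·3.00×10^8)/1.621×10^-17 = 1.23×10^-8 m = 12.3 nm.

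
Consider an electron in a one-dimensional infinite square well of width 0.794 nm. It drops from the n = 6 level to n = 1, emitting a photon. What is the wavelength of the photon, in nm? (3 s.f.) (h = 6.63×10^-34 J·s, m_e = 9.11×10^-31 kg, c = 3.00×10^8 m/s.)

λ = 59.4 nm

E_1 = h²/(8m_eL²) = 9.567×10^-20 J, so ΔE = (6² − 1²)E_1 = 3.348×10^-18 J.
λ = hc/ΔE = (6.63×10^-34·3.00×10^8)/3.348×10^-18 = 5.94×10^-8 m = 59.4 nm.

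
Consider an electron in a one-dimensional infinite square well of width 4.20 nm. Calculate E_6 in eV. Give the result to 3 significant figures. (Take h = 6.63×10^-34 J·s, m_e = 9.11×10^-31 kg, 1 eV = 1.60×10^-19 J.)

For an infinite well E_n = n²h²/(8m_eL²), so E_1 = h²/(8m_eL²) = (6.63×10^-34)²/(8·9.11×10^-31·(4.20×10^-9 m)²) = 3.419×10^-21 J.
Then E_6 = 6²·E_1 = 36·3.419×10^-21 J = 1.231×10^-19 J.
Converting, E_6 = 1.231×10^-19 J / (1.60×10^-19 J/eV) = 0.769 eV.

E_6 = 0.769 eV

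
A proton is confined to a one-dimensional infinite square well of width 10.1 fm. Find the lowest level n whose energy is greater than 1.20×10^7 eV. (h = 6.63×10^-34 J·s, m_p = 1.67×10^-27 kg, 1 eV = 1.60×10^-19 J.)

E_1 = h²/(8m_pL²) = 3.225×10^-13 J = 2.016×10^6 eV.
Need n² > 1.20×10^7/2.016×10^6 = 5.952, i.e. n > 2.440.
The smallest integer satisfying this is n = 3.

n = 3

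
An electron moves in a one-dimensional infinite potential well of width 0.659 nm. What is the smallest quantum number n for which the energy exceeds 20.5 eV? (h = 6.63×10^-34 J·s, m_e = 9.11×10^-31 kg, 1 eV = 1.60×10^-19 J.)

E_1 = h²/(8m_eL²) = 1.389×10^-19 J = 0.8681 eV.
Need n² > 20.5/0.8681 = 23.61, i.e. n > 4.859.
The smallest integer satisfying this is n = 5.

n = 5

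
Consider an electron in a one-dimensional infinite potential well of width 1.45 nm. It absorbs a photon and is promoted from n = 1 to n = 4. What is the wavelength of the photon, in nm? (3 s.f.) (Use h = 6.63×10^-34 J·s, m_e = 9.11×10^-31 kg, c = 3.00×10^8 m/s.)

E_1 = h²/(8m_eL²) = 2.869×10^-20 J, so ΔE = (4² − 1²)E_1 = 4.304×10^-19 J.
λ = hc/ΔE = (6.63×10^-34·3.00×10^8)/4.304×10^-19 = 4.62×10^-7 m = 462 nm.

λ = 462 nm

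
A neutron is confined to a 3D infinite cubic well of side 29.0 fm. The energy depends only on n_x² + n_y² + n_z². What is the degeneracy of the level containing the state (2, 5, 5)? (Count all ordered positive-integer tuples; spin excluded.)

The level has n_x² + n_y² + n_z² = 54. The ordered positive-integer solutions are (1, 2, 7), (1, 7, 2), (2, 1, 7), (2, 5, 5), (2, 7, 1), (3, 3, 6), (3, 6, 3), (5, 2, 5), (5, 5, 2), (6, 3, 3), (7, 1, 2), (7, 2, 1).
That gives 12 states.

degeneracy = 12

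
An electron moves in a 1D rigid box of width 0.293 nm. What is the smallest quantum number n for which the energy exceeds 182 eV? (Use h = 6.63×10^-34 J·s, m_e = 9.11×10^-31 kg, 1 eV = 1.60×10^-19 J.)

n = 7

E_1 = h²/(8m_eL²) = 7.026×10^-19 J = 4.391 eV.
Need n² > 182/4.391 = 41.45, i.e. n > 6.438.
The smallest integer satisfying this is n = 7.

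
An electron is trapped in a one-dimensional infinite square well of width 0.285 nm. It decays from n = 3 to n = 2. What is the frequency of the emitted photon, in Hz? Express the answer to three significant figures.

f = 5.60×10^15 Hz

E_1 = h²/(8m_eL²) = 7.417×10^-19 J and ΔE = (3² − 2²)E_1 = 3.708×10^-18 J.
f = ΔE/h = 3.708×10^-18/6.626×10^-34 = 5.60×10^15 Hz.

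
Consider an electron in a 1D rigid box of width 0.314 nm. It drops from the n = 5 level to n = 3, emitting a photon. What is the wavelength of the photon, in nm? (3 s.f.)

λ = 20.3 nm

E_1 = h²/(8m_eL²) = 6.111×10^-19 J, so ΔE = (5² − 3²)E_1 = 9.778×10^-18 J.
λ = hc/ΔE = (6.626×10^-34·2.998×10^8)/9.778×10^-18 = 2.03×10^-8 m = 20.3 nm.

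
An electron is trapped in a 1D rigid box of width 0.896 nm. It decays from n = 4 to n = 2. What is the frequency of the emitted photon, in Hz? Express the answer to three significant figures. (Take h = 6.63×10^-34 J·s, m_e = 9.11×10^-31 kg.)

f = 1.36×10^15 Hz

E_1 = h²/(8m_eL²) = 7.513×10^-20 J and ΔE = (4² − 2²)E_1 = 9.016×10^-19 J.
f = ΔE/h = 9.016×10^-19/6.63×10^-34 = 1.36×10^15 Hz.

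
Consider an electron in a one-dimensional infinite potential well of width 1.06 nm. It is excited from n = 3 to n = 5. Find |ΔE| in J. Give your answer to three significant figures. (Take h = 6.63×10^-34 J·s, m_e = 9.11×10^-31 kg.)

|ΔE| = 8.59×10^-19 J

E_1 = h²/(8m_eL²) = 5.368×10^-20 J.
|ΔE| = |3² − 5²|·E_1 = 16·5.368×10^-20 J = 8.59×10^-19 J.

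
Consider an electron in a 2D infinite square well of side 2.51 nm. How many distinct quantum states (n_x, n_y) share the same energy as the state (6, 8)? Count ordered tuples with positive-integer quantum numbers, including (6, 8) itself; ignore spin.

degeneracy = 2

The level has n_x² + n_y² = 100. The ordered positive-integer solutions are (6, 8), (8, 6).
That gives 2 states.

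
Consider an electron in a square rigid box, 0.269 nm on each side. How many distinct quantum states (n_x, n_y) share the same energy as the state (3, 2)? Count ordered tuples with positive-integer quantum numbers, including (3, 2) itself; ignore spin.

degeneracy = 2

The level has n_x² + n_y² = 13. The ordered positive-integer solutions are (2, 3), (3, 2).
That gives 2 states.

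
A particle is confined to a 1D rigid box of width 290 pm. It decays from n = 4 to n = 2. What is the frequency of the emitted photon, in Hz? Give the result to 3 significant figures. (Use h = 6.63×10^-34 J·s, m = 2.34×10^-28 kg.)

f = 5.05×10^13 Hz

E_1 = h²/(8mL²) = 2.792×10^-21 J and ΔE = (4² − 2²)E_1 = 3.350×10^-20 J.
f = ΔE/h = 3.350×10^-20/6.63×10^-34 = 5.05×10^13 Hz.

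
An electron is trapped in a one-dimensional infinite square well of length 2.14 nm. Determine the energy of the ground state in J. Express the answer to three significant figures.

E_1 = 1.32×10^-20 J

For an infinite well E_n = n²h²/(8m_eL²), so E_1 = h²/(8m_eL²) = (6.626×10^-34)²/(8·9.109×10^-31·(2.14×10^-9 m)²) = 1.316×10^-20 J.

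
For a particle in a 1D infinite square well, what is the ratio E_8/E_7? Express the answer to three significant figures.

E_n ∝ n², so E_8/E_7 = 8²/7² = 64/49 = 1.31.

1.31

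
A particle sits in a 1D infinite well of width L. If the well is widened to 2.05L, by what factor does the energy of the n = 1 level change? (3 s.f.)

E_n ∝ 1/L², so the energy scales by 1/2.05² = 0.238.

0.238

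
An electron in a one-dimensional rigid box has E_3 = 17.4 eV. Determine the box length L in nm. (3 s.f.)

L = 0.441 nm

From E_n = n²h²/(8m_eL²), L = n·h/√(8m_eE_n).
E_3 = 17.4 eV = 2.787×10^-18 J, so L = 3·6.626×10^-34/√(8·9.109×10^-31·2.787×10^-18) = 4.41×10^-10 m = 0.441 nm.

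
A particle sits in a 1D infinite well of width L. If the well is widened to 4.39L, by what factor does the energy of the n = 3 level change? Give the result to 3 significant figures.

0.0519

E_n ∝ 1/L², so the energy scales by 1/4.39² = 0.0519.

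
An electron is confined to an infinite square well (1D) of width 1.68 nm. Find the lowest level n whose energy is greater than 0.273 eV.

n = 2

E_1 = h²/(8m_eL²) = 2.135×10^-20 J = 0.1333 eV.
Need n² > 0.273/0.1333 = 2.048, i.e. n > 1.431.
The smallest integer satisfying this is n = 2.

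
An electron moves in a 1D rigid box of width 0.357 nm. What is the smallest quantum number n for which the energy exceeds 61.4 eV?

E_1 = h²/(8m_eL²) = 4.727×10^-19 J = 2.951 eV.
Need n² > 61.4/2.951 = 20.81, i.e. n > 4.562.
The smallest integer satisfying this is n = 5.

n = 5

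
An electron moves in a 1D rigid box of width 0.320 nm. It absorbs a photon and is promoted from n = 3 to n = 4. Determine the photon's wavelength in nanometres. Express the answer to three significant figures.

λ = 48.2 nm

E_1 = h²/(8m_eL²) = 5.884×10^-19 J, so ΔE = (4² − 3²)E_1 = 4.119×10^-18 J.
λ = hc/ΔE = (6.626×10^-34·2.998×10^8)/4.119×10^-18 = 4.82×10^-8 m = 48.2 nm.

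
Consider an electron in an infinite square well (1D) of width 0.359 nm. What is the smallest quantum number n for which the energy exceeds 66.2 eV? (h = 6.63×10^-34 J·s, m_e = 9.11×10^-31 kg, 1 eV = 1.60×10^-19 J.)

E_1 = h²/(8m_eL²) = 4.680×10^-19 J = 2.925 eV.
Need n² > 66.2/2.925 = 22.63, i.e. n > 4.757.
The smallest integer satisfying this is n = 5.

n = 5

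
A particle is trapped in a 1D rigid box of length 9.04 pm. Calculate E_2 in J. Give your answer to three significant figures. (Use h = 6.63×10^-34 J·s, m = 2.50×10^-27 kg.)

For an infinite well E_n = n²h²/(8mL²), so E_1 = h²/(8mL²) = (6.63×10^-34)²/(8·2.50×10^-27·(9.04×10^-12 m)²) = 2.689×10^-19 J.
Then E_2 = 2²·E_1 = 4·2.689×10^-19 J = 1.08×10^-18 J.

E_2 = 1.08×10^-18 J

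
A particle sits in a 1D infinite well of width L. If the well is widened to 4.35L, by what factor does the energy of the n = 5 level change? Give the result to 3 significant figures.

E_n ∝ 1/L², so the energy scales by 1/4.35² = 0.0528.

0.0528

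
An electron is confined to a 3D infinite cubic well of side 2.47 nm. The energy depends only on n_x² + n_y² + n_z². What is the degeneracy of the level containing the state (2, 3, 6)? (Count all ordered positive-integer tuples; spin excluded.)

The level has n_x² + n_y² + n_z² = 49. The ordered positive-integer solutions are (2, 3, 6), (2, 6, 3), (3, 2, 6), (3, 6, 2), (6, 2, 3), (6, 3, 2).
That gives 6 states.

degeneracy = 6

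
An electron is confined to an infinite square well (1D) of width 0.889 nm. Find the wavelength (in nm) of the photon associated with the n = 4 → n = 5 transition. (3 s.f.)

λ = 290 nm

E_1 = h²/(8m_eL²) = 7.623×10^-20 J, so ΔE = (5² − 4²)E_1 = 6.861×10^-19 J.
λ = hc/ΔE = (6.626×10^-34·2.998×10^8)/6.861×10^-19 = 2.90×10^-7 m = 290 nm.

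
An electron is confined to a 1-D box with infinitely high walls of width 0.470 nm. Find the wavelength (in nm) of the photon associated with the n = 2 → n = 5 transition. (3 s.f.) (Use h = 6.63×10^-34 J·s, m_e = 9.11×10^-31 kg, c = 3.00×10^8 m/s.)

λ = 34.7 nm

E_1 = h²/(8m_eL²) = 2.730×10^-19 J, so ΔE = (5² − 2²)E_1 = 5.733×10^-18 J.
λ = hc/ΔE = (6.63×10^-34·3.00×10^8)/5.733×10^-18 = 3.47×10^-8 m = 34.7 nm.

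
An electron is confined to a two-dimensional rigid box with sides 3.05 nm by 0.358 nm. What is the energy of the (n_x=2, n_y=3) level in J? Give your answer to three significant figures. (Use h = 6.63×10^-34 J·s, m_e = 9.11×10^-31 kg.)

For a 2D rectangular well E = (h²/8m_e)·Σ n_i²/L_i² = (6.63×10^-34)²/(8·9.11×10^-31) · [2²/(3.05 nm)² + 3²/(0.358 nm)²].
Evaluating gives E = 4.26×10^-18 J.

E = 4.26×10^-18 J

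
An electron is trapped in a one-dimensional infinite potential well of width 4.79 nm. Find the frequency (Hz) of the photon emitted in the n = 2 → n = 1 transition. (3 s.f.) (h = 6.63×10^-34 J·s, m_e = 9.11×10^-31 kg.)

f = 1.19×10^13 Hz

E_1 = h²/(8m_eL²) = 2.629×10^-21 J and ΔE = (2² − 1²)E_1 = 7.887×10^-21 J.
f = ΔE/h = 7.887×10^-21/6.63×10^-34 = 1.19×10^13 Hz.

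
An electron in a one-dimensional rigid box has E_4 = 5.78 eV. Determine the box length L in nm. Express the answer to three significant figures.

L = 1.02 nm

From E_n = n²h²/(8m_eL²), L = n·h/√(8m_eE_n).
E_4 = 5.78 eV = 9.260×10^-19 J, so L = 4·6.626×10^-34/√(8·9.109×10^-31·9.260×10^-19) = 1.02×10^-9 m = 1.02 nm.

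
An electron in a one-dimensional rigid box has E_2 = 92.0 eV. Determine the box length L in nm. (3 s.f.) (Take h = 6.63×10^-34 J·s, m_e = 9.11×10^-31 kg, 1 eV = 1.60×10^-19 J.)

L = 0.128 nm

From E_n = n²h²/(8m_eL²), L = n·h/√(8m_eE_n).
E_2 = 92.0 eV = 1.472×10^-17 J, so L = 2·6.63×10^-34/√(8·9.11×10^-31·1.472×10^-17) = 1.28×10^-10 m = 0.128 nm.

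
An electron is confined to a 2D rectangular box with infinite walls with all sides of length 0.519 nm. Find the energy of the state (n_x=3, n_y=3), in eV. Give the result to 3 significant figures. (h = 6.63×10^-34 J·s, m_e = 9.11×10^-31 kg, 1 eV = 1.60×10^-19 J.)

E = 25.2 eV

For a 2D rectangular well E = (h²/8m_e)·Σ n_i²/L_i² = (6.63×10^-34)²/(8·9.11×10^-31) · [3²/(0.519 nm)² + 3²/(0.519 nm)²].
Evaluating gives E = 4.030×10^-18 J = 25.2 eV.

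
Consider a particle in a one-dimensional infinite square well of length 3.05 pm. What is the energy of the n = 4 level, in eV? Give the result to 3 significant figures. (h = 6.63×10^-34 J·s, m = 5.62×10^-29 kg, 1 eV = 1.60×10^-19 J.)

E_4 = 1.05×10^4 eV

For an infinite well E_n = n²h²/(8mL²), so E_1 = h²/(8mL²) = (6.63×10^-34)²/(8·5.62×10^-29·(3.05×10^-12 m)²) = 1.051×10^-16 J.
Then E_4 = 4²·E_1 = 16·1.051×10^-16 J = 1.682×10^-15 J.
Converting, E_4 = 1.682×10^-15 J / (1.60×10^-19 J/eV) = 1.05×10^4 eV.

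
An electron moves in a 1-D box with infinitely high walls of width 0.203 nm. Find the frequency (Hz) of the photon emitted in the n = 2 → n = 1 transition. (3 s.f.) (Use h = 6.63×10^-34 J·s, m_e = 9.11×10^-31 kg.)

f = 6.62×10^15 Hz

E_1 = h²/(8m_eL²) = 1.464×10^-18 J and ΔE = (2² − 1²)E_1 = 4.392×10^-18 J.
f = ΔE/h = 4.392×10^-18/6.63×10^-34 = 6.62×10^15 Hz.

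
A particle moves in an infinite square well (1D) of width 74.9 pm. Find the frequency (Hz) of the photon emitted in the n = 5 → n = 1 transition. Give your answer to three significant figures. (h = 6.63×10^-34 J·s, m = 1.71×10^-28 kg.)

E_1 = h²/(8mL²) = 5.728×10^-20 J and ΔE = (5² − 1²)E_1 = 1.375×10^-18 J.
f = ΔE/h = 1.375×10^-18/6.63×10^-34 = 2.07×10^15 Hz.

f = 2.07×10^15 Hz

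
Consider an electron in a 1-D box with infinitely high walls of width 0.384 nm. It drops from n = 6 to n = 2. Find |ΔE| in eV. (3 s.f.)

E_1 = h²/(8m_eL²) = 4.086×10^-19 J.
|ΔE| = |6² − 2²|·E_1 = 32·4.086×10^-19 J = 1.308×10^-17 J = 81.6 eV.

|ΔE| = 81.6 eV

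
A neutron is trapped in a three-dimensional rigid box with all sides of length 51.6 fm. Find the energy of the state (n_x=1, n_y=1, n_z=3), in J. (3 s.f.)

For a 3D rectangular well E = (h²/8m_n)·Σ n_i²/L_i² = (6.626×10^-34)²/(8·1.675×10^-27) · [1²/(51.6 fm)² + 1²/(51.6 fm)² + 3²/(51.6 fm)²].
Evaluating gives E = 1.35×10^-13 J.

E = 1.35×10^-13 J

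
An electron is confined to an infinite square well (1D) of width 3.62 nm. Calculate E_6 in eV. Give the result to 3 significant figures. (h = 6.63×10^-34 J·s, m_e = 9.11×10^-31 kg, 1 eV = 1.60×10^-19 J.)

E_6 = 1.04 eV

For an infinite well E_n = n²h²/(8m_eL²), so E_1 = h²/(8m_eL²) = (6.63×10^-34)²/(8·9.11×10^-31·(3.62×10^-9 m)²) = 4.603×10^-21 J.
Then E_6 = 6²·E_1 = 36·4.603×10^-21 J = 1.657×10^-19 J.
Converting, E_6 = 1.657×10^-19 J / (1.60×10^-19 J/eV) = 1.04 eV.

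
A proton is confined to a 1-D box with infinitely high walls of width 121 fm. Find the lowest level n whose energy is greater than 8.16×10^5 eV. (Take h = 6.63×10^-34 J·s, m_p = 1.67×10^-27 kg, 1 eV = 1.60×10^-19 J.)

n = 8

E_1 = h²/(8m_pL²) = 2.247×10^-15 J = 1.404×10^4 eV.
Need n² > 8.16×10^5/1.404×10^4 = 58.12, i.e. n > 7.624.
The smallest integer satisfying this is n = 8.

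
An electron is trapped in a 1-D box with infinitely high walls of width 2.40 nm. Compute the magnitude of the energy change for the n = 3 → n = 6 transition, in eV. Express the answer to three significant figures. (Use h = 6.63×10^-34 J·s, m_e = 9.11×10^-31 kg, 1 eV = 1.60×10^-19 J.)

|ΔE| = 1.77 eV

E_1 = h²/(8m_eL²) = 1.047×10^-20 J.
|ΔE| = |3² − 6²|·E_1 = 27·1.047×10^-20 J = 2.827×10^-19 J = 1.77 eV.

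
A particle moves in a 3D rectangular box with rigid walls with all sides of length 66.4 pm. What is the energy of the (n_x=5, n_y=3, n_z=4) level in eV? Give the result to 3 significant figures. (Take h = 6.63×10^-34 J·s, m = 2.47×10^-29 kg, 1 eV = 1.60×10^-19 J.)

E = 158 eV

For a 3D rectangular well E = (h²/8m)·Σ n_i²/L_i² = (6.63×10^-34)²/(8·2.47×10^-29) · [5²/(66.4 pm)² + 3²/(66.4 pm)² + 4²/(66.4 pm)²].
Evaluating gives E = 2.523×10^-17 J = 158 eV.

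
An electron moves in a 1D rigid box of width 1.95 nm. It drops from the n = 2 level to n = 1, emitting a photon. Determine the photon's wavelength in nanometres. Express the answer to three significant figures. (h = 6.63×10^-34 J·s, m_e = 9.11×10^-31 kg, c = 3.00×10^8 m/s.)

E_1 = h²/(8m_eL²) = 1.586×10^-20 J, so ΔE = (2² − 1²)E_1 = 4.758×10^-20 J.
λ = hc/ΔE = (6.63×10^-34·3.00×10^8)/4.758×10^-20 = 4.18×10^-6 m = 4.18×10^3 nm.

λ = 4.18×10^3 nm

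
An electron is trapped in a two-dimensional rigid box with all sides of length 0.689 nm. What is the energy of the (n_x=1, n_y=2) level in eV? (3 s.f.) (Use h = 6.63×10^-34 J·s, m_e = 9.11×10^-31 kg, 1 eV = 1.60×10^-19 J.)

E = 3.97 eV

For a 2D rectangular well E = (h²/8m_e)·Σ n_i²/L_i² = (6.63×10^-34)²/(8·9.11×10^-31) · [1²/(0.689 nm)² + 2²/(0.689 nm)²].
Evaluating gives E = 6.353×10^-19 J = 3.97 eV.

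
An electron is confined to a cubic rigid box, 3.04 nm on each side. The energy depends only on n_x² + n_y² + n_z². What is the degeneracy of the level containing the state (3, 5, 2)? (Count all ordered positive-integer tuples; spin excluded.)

The level has n_x² + n_y² + n_z² = 38. The ordered positive-integer solutions are (1, 1, 6), (1, 6, 1), (2, 3, 5), (2, 5, 3), (3, 2, 5), (3, 5, 2), (5, 2, 3), (5, 3, 2), (6, 1, 1).
That gives 9 states.

degeneracy = 9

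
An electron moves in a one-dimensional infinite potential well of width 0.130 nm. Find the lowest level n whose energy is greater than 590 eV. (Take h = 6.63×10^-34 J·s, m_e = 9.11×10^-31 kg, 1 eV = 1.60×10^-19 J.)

n = 6

E_1 = h²/(8m_eL²) = 3.569×10^-18 J = 22.31 eV.
Need n² > 590/22.31 = 26.45, i.e. n > 5.143.
The smallest integer satisfying this is n = 6.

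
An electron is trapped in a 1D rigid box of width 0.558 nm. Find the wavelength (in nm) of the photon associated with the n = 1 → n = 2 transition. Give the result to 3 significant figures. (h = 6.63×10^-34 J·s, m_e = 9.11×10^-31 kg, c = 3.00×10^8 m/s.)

λ = 342 nm

E_1 = h²/(8m_eL²) = 1.937×10^-19 J, so ΔE = (2² − 1²)E_1 = 5.811×10^-19 J.
λ = hc/ΔE = (6.63×10^-34·3.00×10^8)/5.811×10^-19 = 3.42×10^-7 m = 342 nm.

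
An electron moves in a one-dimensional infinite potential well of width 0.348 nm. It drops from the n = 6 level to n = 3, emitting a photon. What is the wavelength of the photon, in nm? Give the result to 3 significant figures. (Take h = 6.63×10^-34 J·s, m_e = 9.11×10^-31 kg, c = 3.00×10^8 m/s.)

E_1 = h²/(8m_eL²) = 4.980×10^-19 J, so ΔE = (6² − 3²)E_1 = 1.345×10^-17 J.
λ = hc/ΔE = (6.63×10^-34·3.00×10^8)/1.345×10^-17 = 1.48×10^-8 m = 14.8 nm.

λ = 14.8 nm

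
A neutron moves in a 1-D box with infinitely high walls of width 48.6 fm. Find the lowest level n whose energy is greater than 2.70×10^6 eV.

E_1 = h²/(8m_nL²) = 1.387×10^-14 J = 8.658×10^4 eV.
Need n² > 2.70×10^6/8.658×10^4 = 31.19, i.e. n > 5.585.
The smallest integer satisfying this is n = 6.

n = 6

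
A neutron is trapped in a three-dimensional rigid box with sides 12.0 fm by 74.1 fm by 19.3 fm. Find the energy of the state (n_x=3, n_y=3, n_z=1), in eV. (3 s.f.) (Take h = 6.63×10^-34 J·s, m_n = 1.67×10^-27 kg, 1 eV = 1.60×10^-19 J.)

E = 1.37×10^7 eV

For a 3D rectangular well E = (h²/8m_n)·Σ n_i²/L_i² = (6.63×10^-34)²/(8·1.67×10^-27) · [3²/(12.0 fm)² + 3²/(74.1 fm)² + 1²/(19.3 fm)²].
Evaluating gives E = 2.199×10^-12 J = 1.37×10^7 eV.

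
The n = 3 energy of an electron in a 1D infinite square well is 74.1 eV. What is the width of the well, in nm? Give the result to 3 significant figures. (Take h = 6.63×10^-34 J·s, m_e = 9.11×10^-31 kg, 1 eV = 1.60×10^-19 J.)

L = 0.214 nm

From E_n = n²h²/(8m_eL²), L = n·h/√(8m_eE_n).
E_3 = 74.1 eV = 1.186×10^-17 J, so L = 3·6.63×10^-34/√(8·9.11×10^-31·1.186×10^-17) = 2.14×10^-10 m = 0.214 nm.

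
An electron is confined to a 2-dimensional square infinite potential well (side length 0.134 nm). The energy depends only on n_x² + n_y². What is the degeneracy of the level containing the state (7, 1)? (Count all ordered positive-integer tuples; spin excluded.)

The level has n_x² + n_y² = 50. The ordered positive-integer solutions are (1, 7), (5, 5), (7, 1).
That gives 3 states.

degeneracy = 3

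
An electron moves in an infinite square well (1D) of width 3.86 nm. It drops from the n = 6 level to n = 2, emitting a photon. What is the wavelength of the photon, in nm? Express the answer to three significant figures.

λ = 1.54×10^3 nm

E_1 = h²/(8m_eL²) = 4.044×10^-21 J, so ΔE = (6² − 2²)E_1 = 1.294×10^-19 J.
λ = hc/ΔE = (6.626×10^-34·2.998×10^8)/1.294×10^-19 = 1.54×10^-6 m = 1.54×10^3 nm.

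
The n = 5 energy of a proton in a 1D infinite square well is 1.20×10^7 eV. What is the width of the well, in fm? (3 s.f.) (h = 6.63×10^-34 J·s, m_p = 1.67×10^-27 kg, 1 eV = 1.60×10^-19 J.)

L = 20.7 fm

From E_n = n²h²/(8m_pL²), L = n·h/√(8m_pE_n).
E_5 = 1.20×10^7 eV = 1.920×10^-12 J, so L = 5·6.63×10^-34/√(8·1.67×10^-27·1.920×10^-12) = 2.07×10^-14 m = 20.7 fm.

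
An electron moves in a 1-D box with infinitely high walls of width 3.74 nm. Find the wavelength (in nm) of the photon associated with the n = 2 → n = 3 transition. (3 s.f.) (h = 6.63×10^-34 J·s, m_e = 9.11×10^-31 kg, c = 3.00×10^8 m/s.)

E_1 = h²/(8m_eL²) = 4.312×10^-21 J, so ΔE = (3² − 2²)E_1 = 2.156×10^-20 J.
λ = hc/ΔE = (6.63×10^-34·3.00×10^8)/2.156×10^-20 = 9.23×10^-6 m = 9.23×10^3 nm.

λ = 9.23×10^3 nm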